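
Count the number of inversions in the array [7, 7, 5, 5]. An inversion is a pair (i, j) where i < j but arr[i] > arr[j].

Finding inversions in [7, 7, 5, 5]:

(0, 2): arr[0]=7 > arr[2]=5
(0, 3): arr[0]=7 > arr[3]=5
(1, 2): arr[1]=7 > arr[2]=5
(1, 3): arr[1]=7 > arr[3]=5

Total inversions: 4

The array has 4 inversion(s): (0,2), (0,3), (1,2), (1,3). Each pair (i,j) satisfies i < j and arr[i] > arr[j].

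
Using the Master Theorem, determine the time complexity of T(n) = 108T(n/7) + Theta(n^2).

Master Theorem for T(n) = 108T(n/7) + O(n^2):

a = 108, b = 7, c = 2
log_b(a) = log_7(108) = 2.4061

Case 1: c = 2 < log_7(108) = 2.4061
T(n) = O(n^(log_7 108))

For T(n) = 108T(n/7) + O(n^2): log_7(108) = 2.4061. This is Case 1 of the Master Theorem (c < log_b(a), work dominated by leaves), giving O(n^(log_7 108)).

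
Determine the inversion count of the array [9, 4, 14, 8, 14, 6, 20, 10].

Finding inversions in [9, 4, 14, 8, 14, 6, 20, 10]:

(0, 1): arr[0]=9 > arr[1]=4
(0, 3): arr[0]=9 > arr[3]=8
(0, 5): arr[0]=9 > arr[5]=6
(2, 3): arr[2]=14 > arr[3]=8
(2, 5): arr[2]=14 > arr[5]=6
(2, 7): arr[2]=14 > arr[7]=10
(3, 5): arr[3]=8 > arr[5]=6
(4, 5): arr[4]=14 > arr[5]=6
(4, 7): arr[4]=14 > arr[7]=10
(6, 7): arr[6]=20 > arr[7]=10

Total inversions: 10

The array has 10 inversion(s): (0,1), (0,3), (0,5), (2,3), (2,5), (2,7), (3,5), (4,5), (4,7), (6,7). Each pair (i,j) satisfies i < j and arr[i] > arr[j].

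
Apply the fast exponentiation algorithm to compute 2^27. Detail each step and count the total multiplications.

Computing 2^27 by squaring (build up from 2^1; each line after the first costs one multiplication):

2^1 = 2
2^2 = (2^1)^2 = 2^2 = 4
2^3 = 2 * 2^2 = 2 * 4 = 8
2^6 = (2^3)^2 = 8^2 = 64
2^12 = (2^6)^2 = 64^2 = 4096
2^13 = 2 * 2^12 = 2 * 4096 = 8192
2^26 = (2^13)^2 = 8192^2 = 67108864
2^27 = 2 * 2^26 = 2 * 67108864 = 134217728

Result: 134217728
Multiplications needed: 7 (7 lines after 2^1)

2^27 = 134217728. Using exponentiation by squaring, this requires 7 multiplications. The key idea: if the exponent is even, square the half-power; if odd, multiply by the base once.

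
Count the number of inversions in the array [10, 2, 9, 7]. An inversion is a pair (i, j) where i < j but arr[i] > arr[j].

Finding inversions in [10, 2, 9, 7]:

(0, 1): arr[0]=10 > arr[1]=2
(0, 2): arr[0]=10 > arr[2]=9
(0, 3): arr[0]=10 > arr[3]=7
(2, 3): arr[2]=9 > arr[3]=7

Total inversions: 4

The array has 4 inversion(s): (0,1), (0,2), (0,3), (2,3). Each pair (i,j) satisfies i < j and arr[i] > arr[j].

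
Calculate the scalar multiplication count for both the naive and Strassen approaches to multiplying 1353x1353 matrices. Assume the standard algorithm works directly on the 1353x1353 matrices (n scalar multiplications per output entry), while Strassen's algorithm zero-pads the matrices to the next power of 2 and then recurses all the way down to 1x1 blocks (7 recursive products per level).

Matrix multiplication for 1353x1353 matrices:

Strassen's algorithm requires power-of-2 dimensions. Pad 1353x1353 to 2048x2048 (next power of 2).

Standard algorithm: 1353^3 = 2476813977 multiplications
Strassen's algorithm: 7^(log2(2048)) = 7^11 = 1977326743 multiplications
Savings: 2476813977 - 1977326743 = 499487234 multiplications

Standard: 2476813977 multiplications (1353^3). Strassen: 1977326743 multiplications (7^11, after padding to 2048x2048). Strassen reduces 8 recursive multiplications to 7 at each level.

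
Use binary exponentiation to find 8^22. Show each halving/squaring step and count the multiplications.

Computing 8^22 by squaring (build up from 8^1; each line after the first costs one multiplication):

8^1 = 8
8^2 = (8^1)^2 = 8^2 = 64
8^4 = (8^2)^2 = 64^2 = 4096
8^5 = 8 * 8^4 = 8 * 4096 = 32768
8^10 = (8^5)^2 = 32768^2 = 1073741824
8^11 = 8 * 8^10 = 8 * 1073741824 = 8589934592
8^22 = (8^11)^2 = 8589934592^2 = 73786976294838206464

Result: 73786976294838206464
Multiplications needed: 6 (6 lines after 8^1)

8^22 = 73786976294838206464. Using exponentiation by squaring, this requires 6 multiplications. The key idea: if the exponent is even, square the half-power; if odd, multiply by the base once.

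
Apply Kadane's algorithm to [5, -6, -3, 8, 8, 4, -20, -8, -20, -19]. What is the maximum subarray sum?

Using Kadane's algorithm on [5, -6, -3, 8, 8, 4, -20, -8, -20, -19]:

Scanning through the array:
Position 1 (value -6): max_ending_here = -1, max_so_far = 5
Position 2 (value -3): max_ending_here = -3, max_so_far = 5
Position 3 (value 8): max_ending_here = 8, max_so_far = 8
Position 4 (value 8): max_ending_here = 16, max_so_far = 16
Position 5 (value 4): max_ending_here = 20, max_so_far = 20
Position 6 (value -20): max_ending_here = 0, max_so_far = 20
Position 7 (value -8): max_ending_here = -8, max_so_far = 20
Position 8 (value -20): max_ending_here = -20, max_so_far = 20
Position 9 (value -19): max_ending_here = -19, max_so_far = 20

Maximum subarray: [8, 8, 4]
Maximum sum: 20

The maximum subarray is [8, 8, 4] with sum 20. This subarray runs from index 3 to index 5.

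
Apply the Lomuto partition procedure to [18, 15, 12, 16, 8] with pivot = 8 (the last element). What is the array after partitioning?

Lomuto partition with pivot = 8:

Initial array: [18, 15, 12, 16, 8]

arr[0]=18 > 8: no swap
arr[1]=15 > 8: no swap
arr[2]=12 > 8: no swap
arr[3]=16 > 8: no swap

Place pivot at position 0: [8, 15, 12, 16, 18]
Pivot position: 0

After partitioning with pivot 8, the array becomes [8, 15, 12, 16, 18]. The pivot is placed at index 0. All elements to the left of the pivot are <= 8, and all elements to the right are > 8.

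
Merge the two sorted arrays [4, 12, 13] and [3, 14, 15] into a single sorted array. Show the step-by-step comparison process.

Merging process:

Compare 4 vs 3: take 3 from right. Merged: [3]
Compare 4 vs 14: take 4 from left. Merged: [3, 4]
Compare 12 vs 14: take 12 from left. Merged: [3, 4, 12]
Compare 13 vs 14: take 13 from left. Merged: [3, 4, 12, 13]
Append remaining from right: [14, 15]. Merged: [3, 4, 12, 13, 14, 15]

Final merged array: [3, 4, 12, 13, 14, 15]
Total comparisons: 4

The merged array is [3, 4, 12, 13, 14, 15], requiring 4 comparisons. The merge step runs in O(n) time where n is the total number of elements.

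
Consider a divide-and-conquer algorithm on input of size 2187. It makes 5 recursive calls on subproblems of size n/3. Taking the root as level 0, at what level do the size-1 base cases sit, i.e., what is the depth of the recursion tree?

For divide and conquer with division factor 3:

Problem sizes at each level:
Level 0: 2187
Level 1: 729
Level 2: 243
Level 3: 81
Level 4: 27
Level 5: 9
Level 6: 3
Level 7: 1

The root is level 0 and the size-1 base case is level 7 (the tree spans levels 0 through 7, i.e. 8 levels counting the root), so the depth is the number of divisions: log_3(2187) = 7

The recursion tree depth is log_3(2187) = 7. At each level, the problem size is divided by 3, so it takes 7 divisions to reduce to a base case of size 1. The algorithm makes 5 recursive calls at each level.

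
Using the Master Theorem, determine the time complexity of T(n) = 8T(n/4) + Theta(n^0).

Master Theorem for T(n) = 8T(n/4) + O(n^0):

a = 8, b = 4, c = 0
log_b(a) = log_4(8) = 1.5000

Case 1: c = 0 < log_4(8) = 1.5000
T(n) = O(n^(log_4 8))

For T(n) = 8T(n/4) + O(n^0): log_4(8) = 1.5000. This is Case 1 of the Master Theorem (c < log_b(a), work dominated by leaves), giving O(n^(log_4 8)).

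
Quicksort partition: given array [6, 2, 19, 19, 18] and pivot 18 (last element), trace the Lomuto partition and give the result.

Lomuto partition with pivot = 18:

Initial array: [6, 2, 19, 19, 18]

arr[0]=6 <= 18: swap with position 0, array becomes [6, 2, 19, 19, 18]
arr[1]=2 <= 18: swap with position 1, array becomes [6, 2, 19, 19, 18]
arr[2]=19 > 18: no swap
arr[3]=19 > 18: no swap

Place pivot at position 2: [6, 2, 18, 19, 19]
Pivot position: 2

After partitioning with pivot 18, the array becomes [6, 2, 18, 19, 19]. The pivot is placed at index 2. All elements to the left of the pivot are <= 18, and all elements to the right are > 18.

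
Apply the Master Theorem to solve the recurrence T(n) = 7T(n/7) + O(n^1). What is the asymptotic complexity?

Master Theorem for T(n) = 7T(n/7) + O(n^1):

a = 7, b = 7, c = 1
log_b(a) = log_7(7) = 1.0000

Case 2: c = 1 = log_7(7) = 1.0000
T(n) = O(n^1 log n) = O(n log n)

For T(n) = 7T(n/7) + O(n^1): log_7(7) = 1.0000. This is Case 2 of the Master Theorem (c = log_b(a), equal work at all levels), giving O(n log n).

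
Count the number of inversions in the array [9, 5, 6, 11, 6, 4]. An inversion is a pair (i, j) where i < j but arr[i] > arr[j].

Finding inversions in [9, 5, 6, 11, 6, 4]:

(0, 1): arr[0]=9 > arr[1]=5
(0, 2): arr[0]=9 > arr[2]=6
(0, 4): arr[0]=9 > arr[4]=6
(0, 5): arr[0]=9 > arr[5]=4
(1, 5): arr[1]=5 > arr[5]=4
(2, 5): arr[2]=6 > arr[5]=4
(3, 4): arr[3]=11 > arr[4]=6
(3, 5): arr[3]=11 > arr[5]=4
(4, 5): arr[4]=6 > arr[5]=4

Total inversions: 9

The array has 9 inversion(s): (0,1), (0,2), (0,4), (0,5), (1,5), (2,5), (3,4), (3,5), (4,5). Each pair (i,j) satisfies i < j and arr[i] > arr[j].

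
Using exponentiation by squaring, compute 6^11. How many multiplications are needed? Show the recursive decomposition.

Computing 6^11 by squaring (build up from 6^1; each line after the first costs one multiplication):

6^1 = 6
6^2 = (6^1)^2 = 6^2 = 36
6^4 = (6^2)^2 = 36^2 = 1296
6^5 = 6 * 6^4 = 6 * 1296 = 7776
6^10 = (6^5)^2 = 7776^2 = 60466176
6^11 = 6 * 6^10 = 6 * 60466176 = 362797056

Result: 362797056
Multiplications needed: 5 (5 lines after 6^1)

6^11 = 362797056. Using exponentiation by squaring, this requires 5 multiplications. The key idea: if the exponent is even, square the half-power; if odd, multiply by the base once.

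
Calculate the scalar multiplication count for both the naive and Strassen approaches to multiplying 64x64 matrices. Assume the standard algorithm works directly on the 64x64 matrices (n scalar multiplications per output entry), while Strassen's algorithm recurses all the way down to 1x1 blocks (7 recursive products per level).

Matrix multiplication for 64x64 matrices:

Standard algorithm: 64^3 = 262144 multiplications
Strassen's algorithm: 7^(log2(64)) = 7^6 = 117649 multiplications
Savings: 262144 - 117649 = 144495 multiplications

Standard: 262144 multiplications (64^3). Strassen: 117649 multiplications (7^6). Strassen reduces 8 recursive multiplications to 7 at each level.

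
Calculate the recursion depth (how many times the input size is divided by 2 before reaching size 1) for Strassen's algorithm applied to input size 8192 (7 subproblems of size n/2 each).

For divide and conquer with division factor 2:

Problem sizes at each level:
Level 0: 8192
Level 1: 4096
Level 2: 2048
Level 3: 1024
Level 4: 512
Level 5: 256
Level 6: 128
Level 7: 64
Level 8: 32
Level 9: 16
Level 10: 8
Level 11: 4
Level 12: 2
Level 13: 1

The root is level 0 and the size-1 base case is level 13 (the tree spans levels 0 through 13, i.e. 14 levels counting the root), so the depth is the number of divisions: log_2(8192) = 13

The recursion tree depth is log_2(8192) = 13. At each level, the problem size is divided by 2, so it takes 13 divisions to reduce to a base case of size 1. The algorithm makes 7 recursive calls at each level.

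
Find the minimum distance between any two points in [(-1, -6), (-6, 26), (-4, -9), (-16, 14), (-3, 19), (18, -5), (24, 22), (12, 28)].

Computing all pairwise distances among 8 points:

d((-1, -6), (-6, 26)) = 32.3883
d((-1, -6), (-4, -9)) = 4.2426 <-- minimum
d((-1, -6), (-16, 14)) = 25.0
d((-1, -6), (-3, 19)) = 25.0799
d((-1, -6), (18, -5)) = 19.0263
d((-1, -6), (24, 22)) = 37.5366
d((-1, -6), (12, 28)) = 36.4005
d((-6, 26), (-4, -9)) = 35.0571
d((-6, 26), (-16, 14)) = 15.6205
d((-6, 26), (-3, 19)) = 7.6158
d((-6, 26), (18, -5)) = 39.2046
d((-6, 26), (24, 22)) = 30.2655
d((-6, 26), (12, 28)) = 18.1108
d((-4, -9), (-16, 14)) = 25.9422
d((-4, -9), (-3, 19)) = 28.0179
d((-4, -9), (18, -5)) = 22.3607
d((-4, -9), (24, 22)) = 41.7732
d((-4, -9), (12, 28)) = 40.3113
d((-16, 14), (-3, 19)) = 13.9284
d((-16, 14), (18, -5)) = 38.9487
d((-16, 14), (24, 22)) = 40.7922
d((-16, 14), (12, 28)) = 31.305
d((-3, 19), (18, -5)) = 31.8904
d((-3, 19), (24, 22)) = 27.1662
d((-3, 19), (12, 28)) = 17.4929
d((18, -5), (24, 22)) = 27.6586
d((18, -5), (12, 28)) = 33.541
d((24, 22), (12, 28)) = 13.4164

Closest pair: (-1, -6) and (-4, -9) with distance 4.2426

The closest pair is (-1, -6) and (-4, -9) with Euclidean distance 4.2426. For 8 points, brute-force pairwise comparison is shown above. For large n, the divide-and-conquer algorithm (sort by x, recurse on halves, check the dividing strip) achieves O(n log n).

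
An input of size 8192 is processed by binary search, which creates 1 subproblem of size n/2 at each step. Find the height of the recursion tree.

For divide and conquer with division factor 2:

Problem sizes at each level:
Level 0: 8192
Level 1: 4096
Level 2: 2048
Level 3: 1024
Level 4: 512
Level 5: 256
Level 6: 128
Level 7: 64
Level 8: 32
Level 9: 16
Level 10: 8
Level 11: 4
Level 12: 2
Level 13: 1

The root is level 0 and the size-1 base case is level 13 (the tree spans levels 0 through 13, i.e. 14 levels counting the root), so the depth is the number of divisions: log_2(8192) = 13

The recursion tree depth is log_2(8192) = 13. At each level, the problem size is divided by 2, so it takes 13 divisions to reduce to a base case of size 1. The algorithm makes 1 recursive call at each level.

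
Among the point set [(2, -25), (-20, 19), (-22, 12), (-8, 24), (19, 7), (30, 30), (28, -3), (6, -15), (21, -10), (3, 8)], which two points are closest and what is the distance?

Computing all pairwise distances among 10 points:

d((2, -25), (-20, 19)) = 49.1935
d((2, -25), (-22, 12)) = 44.1022
d((2, -25), (-8, 24)) = 50.01
d((2, -25), (19, 7)) = 36.2353
d((2, -25), (30, 30)) = 61.7171
d((2, -25), (28, -3)) = 34.0588
d((2, -25), (6, -15)) = 10.7703
d((2, -25), (21, -10)) = 24.2074
d((2, -25), (3, 8)) = 33.0151
d((-20, 19), (-22, 12)) = 7.2801 <-- minimum
d((-20, 19), (-8, 24)) = 13.0
d((-20, 19), (19, 7)) = 40.8044
d((-20, 19), (30, 30)) = 51.1957
d((-20, 19), (28, -3)) = 52.8015
d((-20, 19), (6, -15)) = 42.8019
d((-20, 19), (21, -10)) = 50.2195
d((-20, 19), (3, 8)) = 25.4951
d((-22, 12), (-8, 24)) = 18.4391
d((-22, 12), (19, 7)) = 41.3038
d((-22, 12), (30, 30)) = 55.0273
d((-22, 12), (28, -3)) = 52.2015
d((-22, 12), (6, -15)) = 38.8973
d((-22, 12), (21, -10)) = 48.3011
d((-22, 12), (3, 8)) = 25.318
d((-8, 24), (19, 7)) = 31.9061
d((-8, 24), (30, 30)) = 38.4708
d((-8, 24), (28, -3)) = 45.0
d((-8, 24), (6, -15)) = 41.4367
d((-8, 24), (21, -10)) = 44.6878
d((-8, 24), (3, 8)) = 19.4165
d((19, 7), (30, 30)) = 25.4951
d((19, 7), (28, -3)) = 13.4536
d((19, 7), (6, -15)) = 25.5539
d((19, 7), (21, -10)) = 17.1172
d((19, 7), (3, 8)) = 16.0312
d((30, 30), (28, -3)) = 33.0606
d((30, 30), (6, -15)) = 51.0
d((30, 30), (21, -10)) = 41.0
d((30, 30), (3, 8)) = 34.8281
d((28, -3), (6, -15)) = 25.0599
d((28, -3), (21, -10)) = 9.8995
d((28, -3), (3, 8)) = 27.313
d((6, -15), (21, -10)) = 15.8114
d((6, -15), (3, 8)) = 23.1948
d((21, -10), (3, 8)) = 25.4558

Closest pair: (-20, 19) and (-22, 12) with distance 7.2801

The closest pair is (-20, 19) and (-22, 12) with Euclidean distance 7.2801. For 10 points, brute-force pairwise comparison is shown above. For large n, the divide-and-conquer algorithm (sort by x, recurse on halves, check the dividing strip) achieves O(n log n).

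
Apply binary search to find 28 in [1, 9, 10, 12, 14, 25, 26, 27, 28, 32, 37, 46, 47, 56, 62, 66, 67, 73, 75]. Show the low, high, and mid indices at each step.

Binary search for 28 in [1, 9, 10, 12, 14, 25, 26, 27, 28, 32, 37, 46, 47, 56, 62, 66, 67, 73, 75]:

lo=0, hi=18, mid=9, arr[mid]=32 -> 32 > 28, search left half
lo=0, hi=8, mid=4, arr[mid]=14 -> 14 < 28, search right half
lo=5, hi=8, mid=6, arr[mid]=26 -> 26 < 28, search right half
lo=7, hi=8, mid=7, arr[mid]=27 -> 27 < 28, search right half
lo=8, hi=8, mid=8, arr[mid]=28 -> Found target at index 8!

Binary search finds 28 at index 8 after 5 comparisons. The search repeatedly halves the search space by comparing with the middle element.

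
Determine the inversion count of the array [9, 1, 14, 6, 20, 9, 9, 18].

Finding inversions in [9, 1, 14, 6, 20, 9, 9, 18]:

(0, 1): arr[0]=9 > arr[1]=1
(0, 3): arr[0]=9 > arr[3]=6
(2, 3): arr[2]=14 > arr[3]=6
(2, 5): arr[2]=14 > arr[5]=9
(2, 6): arr[2]=14 > arr[6]=9
(4, 5): arr[4]=20 > arr[5]=9
(4, 6): arr[4]=20 > arr[6]=9
(4, 7): arr[4]=20 > arr[7]=18

Total inversions: 8

The array has 8 inversion(s): (0,1), (0,3), (2,3), (2,5), (2,6), (4,5), (4,6), (4,7). Each pair (i,j) satisfies i < j and arr[i] > arr[j].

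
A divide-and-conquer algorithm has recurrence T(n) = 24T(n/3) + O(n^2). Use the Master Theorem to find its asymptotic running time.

Master Theorem for T(n) = 24T(n/3) + O(n^2):

a = 24, b = 3, c = 2
log_b(a) = log_3(24) = 2.8928

Case 1: c = 2 < log_3(24) = 2.8928
T(n) = O(n^(log_3 24))

For T(n) = 24T(n/3) + O(n^2): log_3(24) = 2.8928. This is Case 1 of the Master Theorem (c < log_b(a), work dominated by leaves), giving O(n^(log_3 24)).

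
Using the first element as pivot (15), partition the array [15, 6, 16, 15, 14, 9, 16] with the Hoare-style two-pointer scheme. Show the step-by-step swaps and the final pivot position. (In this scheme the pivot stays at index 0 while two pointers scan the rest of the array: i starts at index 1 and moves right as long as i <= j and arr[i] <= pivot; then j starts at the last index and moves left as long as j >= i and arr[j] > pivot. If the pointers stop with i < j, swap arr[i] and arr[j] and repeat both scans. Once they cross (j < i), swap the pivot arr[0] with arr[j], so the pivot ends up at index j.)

Hoare-style two-pointer partition with pivot = 15:

Initial array: [15, 6, 16, 15, 14, 9, 16]

Pointers start at i = 1, j = 6.
i stops at index 2 (arr[2]=16 > 15), j stops at index 5 (arr[5]=9 <= 15): swap arr[2] and arr[5], array becomes [15, 6, 9, 15, 14, 16, 16]
i ends at 5, j ends at 4: the pointers have crossed (j < i), so scanning stops.

Swap pivot arr[0] with arr[4] to place pivot at position 4: [14, 6, 9, 15, 15, 16, 16]
Pivot position: 4

After partitioning with pivot 15, the array becomes [14, 6, 9, 15, 15, 16, 16]. The pivot is placed at index 4. All elements to the left of the pivot are <= 15, and all elements to the right are > 15.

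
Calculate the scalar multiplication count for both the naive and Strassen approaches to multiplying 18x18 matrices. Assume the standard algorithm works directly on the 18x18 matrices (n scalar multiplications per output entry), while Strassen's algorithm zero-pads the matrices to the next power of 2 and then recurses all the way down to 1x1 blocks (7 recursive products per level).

Matrix multiplication for 18x18 matrices:

Strassen's algorithm requires power-of-2 dimensions. Pad 18x18 to 32x32 (next power of 2).

Standard algorithm: 18^3 = 5832 multiplications
Strassen's algorithm: 7^(log2(32)) = 7^5 = 16807 multiplications
Difference: 5832 - 16807 = -10975 (Strassen uses MORE here due to padding overhead — for small or just-over-power-of-2 n, padding can outweigh the per-level savings)

Standard: 5832 multiplications (18^3). Strassen: 16807 multiplications (7^5, after padding to 32x32). Strassen reduces 8 recursive multiplications to 7 at each level.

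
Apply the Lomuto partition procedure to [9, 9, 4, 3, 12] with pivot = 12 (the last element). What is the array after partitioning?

Lomuto partition with pivot = 12:

Initial array: [9, 9, 4, 3, 12]

arr[0]=9 <= 12: swap with position 0, array becomes [9, 9, 4, 3, 12]
arr[1]=9 <= 12: swap with position 1, array becomes [9, 9, 4, 3, 12]
arr[2]=4 <= 12: swap with position 2, array becomes [9, 9, 4, 3, 12]
arr[3]=3 <= 12: swap with position 3, array becomes [9, 9, 4, 3, 12]

Place pivot at position 4: [9, 9, 4, 3, 12]
Pivot position: 4

After partitioning with pivot 12, the array becomes [9, 9, 4, 3, 12]. The pivot is placed at index 4. All elements to the left of the pivot are <= 12, and all elements to the right are > 12.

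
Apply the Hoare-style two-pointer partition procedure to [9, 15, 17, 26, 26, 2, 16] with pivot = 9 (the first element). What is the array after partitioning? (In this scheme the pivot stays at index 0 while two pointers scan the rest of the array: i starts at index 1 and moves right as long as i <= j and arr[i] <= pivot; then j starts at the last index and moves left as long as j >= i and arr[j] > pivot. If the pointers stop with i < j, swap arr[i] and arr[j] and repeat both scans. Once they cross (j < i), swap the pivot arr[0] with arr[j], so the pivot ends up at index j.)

Hoare-style two-pointer partition with pivot = 9:

Initial array: [9, 15, 17, 26, 26, 2, 16]

Pointers start at i = 1, j = 6.
i stops at index 1 (arr[1]=15 > 9), j stops at index 5 (arr[5]=2 <= 9): swap arr[1] and arr[5], array becomes [9, 2, 17, 26, 26, 15, 16]
i ends at 2, j ends at 1: the pointers have crossed (j < i), so scanning stops.

Swap pivot arr[0] with arr[1] to place pivot at position 1: [2, 9, 17, 26, 26, 15, 16]
Pivot position: 1

After partitioning with pivot 9, the array becomes [2, 9, 17, 26, 26, 15, 16]. The pivot is placed at index 1. All elements to the left of the pivot are <= 9, and all elements to the right are > 9.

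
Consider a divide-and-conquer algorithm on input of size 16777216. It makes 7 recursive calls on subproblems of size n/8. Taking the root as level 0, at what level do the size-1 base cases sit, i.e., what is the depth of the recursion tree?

For divide and conquer with division factor 8:

Problem sizes at each level:
Level 0: 16777216
Level 1: 2097152
Level 2: 262144
Level 3: 32768
Level 4: 4096
Level 5: 512
Level 6: 64
Level 7: 8
Level 8: 1

The root is level 0 and the size-1 base case is level 8 (the tree spans levels 0 through 8, i.e. 9 levels counting the root), so the depth is the number of divisions: log_8(16777216) = 8

The recursion tree depth is log_8(16777216) = 8. At each level, the problem size is divided by 8, so it takes 8 divisions to reduce to a base case of size 1. The algorithm makes 7 recursive calls at each level.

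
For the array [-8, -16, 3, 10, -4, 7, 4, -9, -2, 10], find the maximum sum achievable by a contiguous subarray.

Using Kadane's algorithm on [-8, -16, 3, 10, -4, 7, 4, -9, -2, 10]:

Scanning through the array:
Position 1 (value -16): max_ending_here = -16, max_so_far = -8
Position 2 (value 3): max_ending_here = 3, max_so_far = 3
Position 3 (value 10): max_ending_here = 13, max_so_far = 13
Position 4 (value -4): max_ending_here = 9, max_so_far = 13
Position 5 (value 7): max_ending_here = 16, max_so_far = 16
Position 6 (value 4): max_ending_here = 20, max_so_far = 20
Position 7 (value -9): max_ending_here = 11, max_so_far = 20
Position 8 (value -2): max_ending_here = 9, max_so_far = 20
Position 9 (value 10): max_ending_here = 19, max_so_far = 20

Maximum subarray: [3, 10, -4, 7, 4]
Maximum sum: 20

The maximum subarray is [3, 10, -4, 7, 4] with sum 20. This subarray runs from index 2 to index 6.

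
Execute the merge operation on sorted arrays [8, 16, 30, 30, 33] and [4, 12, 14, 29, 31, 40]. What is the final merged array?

Merging process:

Compare 8 vs 4: take 4 from right. Merged: [4]
Compare 8 vs 12: take 8 from left. Merged: [4, 8]
Compare 16 vs 12: take 12 from right. Merged: [4, 8, 12]
Compare 16 vs 14: take 14 from right. Merged: [4, 8, 12, 14]
Compare 16 vs 29: take 16 from left. Merged: [4, 8, 12, 14, 16]
Compare 30 vs 29: take 29 from right. Merged: [4, 8, 12, 14, 16, 29]
Compare 30 vs 31: take 30 from left. Merged: [4, 8, 12, 14, 16, 29, 30]
Compare 30 vs 31: take 30 from left. Merged: [4, 8, 12, 14, 16, 29, 30, 30]
Compare 33 vs 31: take 31 from right. Merged: [4, 8, 12, 14, 16, 29, 30, 30, 31]
Compare 33 vs 40: take 33 from left. Merged: [4, 8, 12, 14, 16, 29, 30, 30, 31, 33]
Append remaining from right: [40]. Merged: [4, 8, 12, 14, 16, 29, 30, 30, 31, 33, 40]

Final merged array: [4, 8, 12, 14, 16, 29, 30, 30, 31, 33, 40]
Total comparisons: 10

The merged array is [4, 8, 12, 14, 16, 29, 30, 30, 31, 33, 40], requiring 10 comparisons. The merge step runs in O(n) time where n is the total number of elements.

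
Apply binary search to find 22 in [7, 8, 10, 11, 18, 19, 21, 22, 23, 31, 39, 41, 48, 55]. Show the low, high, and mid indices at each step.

Binary search for 22 in [7, 8, 10, 11, 18, 19, 21, 22, 23, 31, 39, 41, 48, 55]:

lo=0, hi=13, mid=6, arr[mid]=21 -> 21 < 22, search right half
lo=7, hi=13, mid=10, arr[mid]=39 -> 39 > 22, search left half
lo=7, hi=9, mid=8, arr[mid]=23 -> 23 > 22, search left half
lo=7, hi=7, mid=7, arr[mid]=22 -> Found target at index 7!

Binary search finds 22 at index 7 after 4 comparisons. The search repeatedly halves the search space by comparing with the middle element.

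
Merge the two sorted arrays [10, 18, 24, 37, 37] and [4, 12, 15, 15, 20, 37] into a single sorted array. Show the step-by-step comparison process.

Merging process:

Compare 10 vs 4: take 4 from right. Merged: [4]
Compare 10 vs 12: take 10 from left. Merged: [4, 10]
Compare 18 vs 12: take 12 from right. Merged: [4, 10, 12]
Compare 18 vs 15: take 15 from right. Merged: [4, 10, 12, 15]
Compare 18 vs 15: take 15 from right. Merged: [4, 10, 12, 15, 15]
Compare 18 vs 20: take 18 from left. Merged: [4, 10, 12, 15, 15, 18]
Compare 24 vs 20: take 20 from right. Merged: [4, 10, 12, 15, 15, 18, 20]
Compare 24 vs 37: take 24 from left. Merged: [4, 10, 12, 15, 15, 18, 20, 24]
Compare 37 vs 37: take 37 from left. Merged: [4, 10, 12, 15, 15, 18, 20, 24, 37]
Compare 37 vs 37: take 37 from left. Merged: [4, 10, 12, 15, 15, 18, 20, 24, 37, 37]
Append remaining from right: [37]. Merged: [4, 10, 12, 15, 15, 18, 20, 24, 37, 37, 37]

Final merged array: [4, 10, 12, 15, 15, 18, 20, 24, 37, 37, 37]
Total comparisons: 10

The merged array is [4, 10, 12, 15, 15, 18, 20, 24, 37, 37, 37], requiring 10 comparisons. The merge step runs in O(n) time where n is the total number of elements.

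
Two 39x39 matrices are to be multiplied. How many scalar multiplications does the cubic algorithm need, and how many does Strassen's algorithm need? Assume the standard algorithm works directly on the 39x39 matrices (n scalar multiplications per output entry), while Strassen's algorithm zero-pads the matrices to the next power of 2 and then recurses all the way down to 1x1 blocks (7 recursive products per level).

Matrix multiplication for 39x39 matrices:

Strassen's algorithm requires power-of-2 dimensions. Pad 39x39 to 64x64 (next power of 2).

Standard algorithm: 39^3 = 59319 multiplications
Strassen's algorithm: 7^(log2(64)) = 7^6 = 117649 multiplications
Difference: 59319 - 117649 = -58330 (Strassen uses MORE here due to padding overhead — for small or just-over-power-of-2 n, padding can outweigh the per-level savings)

Standard: 59319 multiplications (39^3). Strassen: 117649 multiplications (7^6, after padding to 64x64). Strassen reduces 8 recursive multiplications to 7 at each level.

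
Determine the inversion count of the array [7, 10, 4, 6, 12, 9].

Finding inversions in [7, 10, 4, 6, 12, 9]:

(0, 2): arr[0]=7 > arr[2]=4
(0, 3): arr[0]=7 > arr[3]=6
(1, 2): arr[1]=10 > arr[2]=4
(1, 3): arr[1]=10 > arr[3]=6
(1, 5): arr[1]=10 > arr[5]=9
(4, 5): arr[4]=12 > arr[5]=9

Total inversions: 6

The array has 6 inversion(s): (0,2), (0,3), (1,2), (1,3), (1,5), (4,5). Each pair (i,j) satisfies i < j and arr[i] > arr[j].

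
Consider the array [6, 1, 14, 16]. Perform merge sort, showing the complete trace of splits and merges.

Merge sort trace:

Split: [6, 1, 14, 16] -> [6, 1] and [14, 16]
  Split: [6, 1] -> [6] and [1]
  Merge: [6] + [1] -> [1, 6]
  Split: [14, 16] -> [14] and [16]
  Merge: [14] + [16] -> [14, 16]
Merge: [1, 6] + [14, 16] -> [1, 6, 14, 16]

Final sorted array: [1, 6, 14, 16]

The merge sort proceeds by recursively splitting the array and merging sorted halves.
After all merges, the sorted array is [1, 6, 14, 16].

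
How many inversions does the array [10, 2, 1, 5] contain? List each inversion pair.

Finding inversions in [10, 2, 1, 5]:

(0, 1): arr[0]=10 > arr[1]=2
(0, 2): arr[0]=10 > arr[2]=1
(0, 3): arr[0]=10 > arr[3]=5
(1, 2): arr[1]=2 > arr[2]=1

Total inversions: 4

The array has 4 inversion(s): (0,1), (0,2), (0,3), (1,2). Each pair (i,j) satisfies i < j and arr[i] > arr[j].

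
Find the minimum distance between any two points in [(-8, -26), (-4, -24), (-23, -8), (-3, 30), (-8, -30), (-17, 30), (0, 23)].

Computing all pairwise distances among 7 points:

d((-8, -26), (-4, -24)) = 4.4721
d((-8, -26), (-23, -8)) = 23.4307
d((-8, -26), (-3, 30)) = 56.2228
d((-8, -26), (-8, -30)) = 4.0 <-- minimum
d((-8, -26), (-17, 30)) = 56.7186
d((-8, -26), (0, 23)) = 49.6488
d((-4, -24), (-23, -8)) = 24.8395
d((-4, -24), (-3, 30)) = 54.0093
d((-4, -24), (-8, -30)) = 7.2111
d((-4, -24), (-17, 30)) = 55.5428
d((-4, -24), (0, 23)) = 47.1699
d((-23, -8), (-3, 30)) = 42.9418
d((-23, -8), (-8, -30)) = 26.6271
d((-23, -8), (-17, 30)) = 38.4708
d((-23, -8), (0, 23)) = 38.6005
d((-3, 30), (-8, -30)) = 60.208
d((-3, 30), (-17, 30)) = 14.0
d((-3, 30), (0, 23)) = 7.6158
d((-8, -30), (-17, 30)) = 60.6712
d((-8, -30), (0, 23)) = 53.6004
d((-17, 30), (0, 23)) = 18.3848

Closest pair: (-8, -26) and (-8, -30) with distance 4.0

The closest pair is (-8, -26) and (-8, -30) with Euclidean distance 4.0. For 7 points, brute-force pairwise comparison is shown above. For large n, the divide-and-conquer algorithm (sort by x, recurse on halves, check the dividing strip) achieves O(n log n).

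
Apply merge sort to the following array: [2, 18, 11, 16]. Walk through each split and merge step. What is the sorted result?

Merge sort trace:

Split: [2, 18, 11, 16] -> [2, 18] and [11, 16]
  Split: [2, 18] -> [2] and [18]
  Merge: [2] + [18] -> [2, 18]
  Split: [11, 16] -> [11] and [16]
  Merge: [11] + [16] -> [11, 16]
Merge: [2, 18] + [11, 16] -> [2, 11, 16, 18]

Final sorted array: [2, 11, 16, 18]

The merge sort proceeds by recursively splitting the array and merging sorted halves.
After all merges, the sorted array is [2, 11, 16, 18].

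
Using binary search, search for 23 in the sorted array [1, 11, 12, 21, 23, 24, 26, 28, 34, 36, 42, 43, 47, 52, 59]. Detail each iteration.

Binary search for 23 in [1, 11, 12, 21, 23, 24, 26, 28, 34, 36, 42, 43, 47, 52, 59]:

lo=0, hi=14, mid=7, arr[mid]=28 -> 28 > 23, search left half
lo=0, hi=6, mid=3, arr[mid]=21 -> 21 < 23, search right half
lo=4, hi=6, mid=5, arr[mid]=24 -> 24 > 23, search left half
lo=4, hi=4, mid=4, arr[mid]=23 -> Found target at index 4!

Binary search finds 23 at index 4 after 4 comparisons. The search repeatedly halves the search space by comparing with the middle element.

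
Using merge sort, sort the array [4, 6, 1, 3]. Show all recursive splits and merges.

Merge sort trace:

Split: [4, 6, 1, 3] -> [4, 6] and [1, 3]
  Split: [4, 6] -> [4] and [6]
  Merge: [4] + [6] -> [4, 6]
  Split: [1, 3] -> [1] and [3]
  Merge: [1] + [3] -> [1, 3]
Merge: [4, 6] + [1, 3] -> [1, 3, 4, 6]

Final sorted array: [1, 3, 4, 6]

The merge sort proceeds by recursively splitting the array and merging sorted halves.
After all merges, the sorted array is [1, 3, 4, 6].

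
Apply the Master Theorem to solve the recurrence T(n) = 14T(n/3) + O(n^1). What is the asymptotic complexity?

Master Theorem for T(n) = 14T(n/3) + O(n^1):

a = 14, b = 3, c = 1
log_b(a) = log_3(14) = 2.4022

Case 1: c = 1 < log_3(14) = 2.4022
T(n) = O(n^(log_3 14))

For T(n) = 14T(n/3) + O(n^1): log_3(14) = 2.4022. This is Case 1 of the Master Theorem (c < log_b(a), work dominated by leaves), giving O(n^(log_3 14)).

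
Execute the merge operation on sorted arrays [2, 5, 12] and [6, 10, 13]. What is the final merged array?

Merging process:

Compare 2 vs 6: take 2 from left. Merged: [2]
Compare 5 vs 6: take 5 from left. Merged: [2, 5]
Compare 12 vs 6: take 6 from right. Merged: [2, 5, 6]
Compare 12 vs 10: take 10 from right. Merged: [2, 5, 6, 10]
Compare 12 vs 13: take 12 from left. Merged: [2, 5, 6, 10, 12]
Append remaining from right: [13]. Merged: [2, 5, 6, 10, 12, 13]

Final merged array: [2, 5, 6, 10, 12, 13]
Total comparisons: 5

The merged array is [2, 5, 6, 10, 12, 13], requiring 5 comparisons. The merge step runs in O(n) time where n is the total number of elements.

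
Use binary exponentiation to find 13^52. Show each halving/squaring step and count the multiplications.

Computing 13^52 by squaring (build up from 13^1; each line after the first costs one multiplication):

13^1 = 13
13^2 = (13^1)^2 = 13^2 = 169
13^3 = 13 * 13^2 = 13 * 169 = 2197
13^6 = (13^3)^2 = 2197^2 = 4826809
13^12 = (13^6)^2 = 4826809^2 = 23298085122481
13^13 = 13 * 13^12 = 13 * 23298085122481 = 302875106592253
13^26 = (13^13)^2 = 302875106592253^2 = 91733330193268616658399616009
13^52 = (13^26)^2 = 91733330193268616658399616009^2 = 8415003868347247618489696679505181495471801448798649088081

Result: 8415003868347247618489696679505181495471801448798649088081
Multiplications needed: 7 (7 lines after 13^1)

13^52 = 8415003868347247618489696679505181495471801448798649088081. Using exponentiation by squaring, this requires 7 multiplications. The key idea: if the exponent is even, square the half-power; if odd, multiply by the base once.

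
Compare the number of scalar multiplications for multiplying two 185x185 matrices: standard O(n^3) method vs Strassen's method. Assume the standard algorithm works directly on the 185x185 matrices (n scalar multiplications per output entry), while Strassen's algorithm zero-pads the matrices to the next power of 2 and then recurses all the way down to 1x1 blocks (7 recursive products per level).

Matrix multiplication for 185x185 matrices:

Strassen's algorithm requires power-of-2 dimensions. Pad 185x185 to 256x256 (next power of 2).

Standard algorithm: 185^3 = 6331625 multiplications
Strassen's algorithm: 7^(log2(256)) = 7^8 = 5764801 multiplications
Savings: 6331625 - 5764801 = 566824 multiplications

Standard: 6331625 multiplications (185^3). Strassen: 5764801 multiplications (7^8, after padding to 256x256). Strassen reduces 8 recursive multiplications to 7 at each level.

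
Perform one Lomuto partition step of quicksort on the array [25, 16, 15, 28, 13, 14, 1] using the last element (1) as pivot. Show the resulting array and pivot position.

Lomuto partition with pivot = 1:

Initial array: [25, 16, 15, 28, 13, 14, 1]

arr[0]=25 > 1: no swap
arr[1]=16 > 1: no swap
arr[2]=15 > 1: no swap
arr[3]=28 > 1: no swap
arr[4]=13 > 1: no swap
arr[5]=14 > 1: no swap

Place pivot at position 0: [1, 16, 15, 28, 13, 14, 25]
Pivot position: 0

After partitioning with pivot 1, the array becomes [1, 16, 15, 28, 13, 14, 25]. The pivot is placed at index 0. All elements to the left of the pivot are <= 1, and all elements to the right are > 1.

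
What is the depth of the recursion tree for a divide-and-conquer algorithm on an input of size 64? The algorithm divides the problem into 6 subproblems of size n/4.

For divide and conquer with division factor 4:

Problem sizes at each level:
Level 0: 64
Level 1: 16
Level 2: 4
Level 3: 1

The root is level 0 and the size-1 base case is level 3 (the tree spans levels 0 through 3, i.e. 4 levels counting the root), so the depth is the number of divisions: log_4(64) = 3

The recursion tree depth is log_4(64) = 3. At each level, the problem size is divided by 4, so it takes 3 divisions to reduce to a base case of size 1. The algorithm makes 6 recursive calls at each level.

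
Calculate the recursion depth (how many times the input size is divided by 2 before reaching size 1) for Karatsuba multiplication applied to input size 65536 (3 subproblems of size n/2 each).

For divide and conquer with division factor 2:

Problem sizes at each level:
Level 0: 65536
Level 1: 32768
Level 2: 16384
Level 3: 8192
Level 4: 4096
Level 5: 2048
Level 6: 1024
Level 7: 512
Level 8: 256
Level 9: 128
Level 10: 64
Level 11: 32
Level 12: 16
Level 13: 8
Level 14: 4
Level 15: 2
Level 16: 1

The root is level 0 and the size-1 base case is level 16 (the tree spans levels 0 through 16, i.e. 17 levels counting the root), so the depth is the number of divisions: log_2(65536) = 16

The recursion tree depth is log_2(65536) = 16. At each level, the problem size is divided by 2, so it takes 16 divisions to reduce to a base case of size 1. The algorithm makes 3 recursive calls at each level.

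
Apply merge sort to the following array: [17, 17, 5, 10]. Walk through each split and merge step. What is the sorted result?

Merge sort trace:

Split: [17, 17, 5, 10] -> [17, 17] and [5, 10]
  Split: [17, 17] -> [17] and [17]
  Merge: [17] + [17] -> [17, 17]
  Split: [5, 10] -> [5] and [10]
  Merge: [5] + [10] -> [5, 10]
Merge: [17, 17] + [5, 10] -> [5, 10, 17, 17]

Final sorted array: [5, 10, 17, 17]

The merge sort proceeds by recursively splitting the array and merging sorted halves.
After all merges, the sorted array is [5, 10, 17, 17].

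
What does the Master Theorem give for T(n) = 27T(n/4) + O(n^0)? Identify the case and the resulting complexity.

Master Theorem for T(n) = 27T(n/4) + O(n^0):

a = 27, b = 4, c = 0
log_b(a) = log_4(27) = 2.3774

Case 1: c = 0 < log_4(27) = 2.3774
T(n) = O(n^(log_4 27))

For T(n) = 27T(n/4) + O(n^0): log_4(27) = 2.3774. This is Case 1 of the Master Theorem (c < log_b(a), work dominated by leaves), giving O(n^(log_4 27)).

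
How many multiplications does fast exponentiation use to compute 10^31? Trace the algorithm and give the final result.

Computing 10^31 by squaring (build up from 10^1; each line after the first costs one multiplication):

10^1 = 10
10^2 = (10^1)^2 = 10^2 = 100
10^3 = 10 * 10^2 = 10 * 100 = 1000
10^6 = (10^3)^2 = 1000^2 = 1000000
10^7 = 10 * 10^6 = 10 * 1000000 = 10000000
10^14 = (10^7)^2 = 10000000^2 = 100000000000000
10^15 = 10 * 10^14 = 10 * 100000000000000 = 1000000000000000
10^30 = (10^15)^2 = 1000000000000000^2 = 1000000000000000000000000000000
10^31 = 10 * 10^30 = 10 * 1000000000000000000000000000000 = 10000000000000000000000000000000

Result: 10000000000000000000000000000000
Multiplications needed: 8 (8 lines after 10^1)

10^31 = 10000000000000000000000000000000. Using exponentiation by squaring, this requires 8 multiplications. The key idea: if the exponent is even, square the half-power; if odd, multiply by the base once.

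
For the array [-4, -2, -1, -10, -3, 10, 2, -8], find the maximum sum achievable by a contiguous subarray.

Using Kadane's algorithm on [-4, -2, -1, -10, -3, 10, 2, -8]:

Scanning through the array:
Position 1 (value -2): max_ending_here = -2, max_so_far = -2
Position 2 (value -1): max_ending_here = -1, max_so_far = -1
Position 3 (value -10): max_ending_here = -10, max_so_far = -1
Position 4 (value -3): max_ending_here = -3, max_so_far = -1
Position 5 (value 10): max_ending_here = 10, max_so_far = 10
Position 6 (value 2): max_ending_here = 12, max_so_far = 12
Position 7 (value -8): max_ending_here = 4, max_so_far = 12

Maximum subarray: [10, 2]
Maximum sum: 12

The maximum subarray is [10, 2] with sum 12. This subarray runs from index 5 to index 6.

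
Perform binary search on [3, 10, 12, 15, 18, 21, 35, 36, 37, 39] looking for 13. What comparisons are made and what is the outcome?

Binary search for 13 in [3, 10, 12, 15, 18, 21, 35, 36, 37, 39]:

lo=0, hi=9, mid=4, arr[mid]=18 -> 18 > 13, search left half
lo=0, hi=3, mid=1, arr[mid]=10 -> 10 < 13, search right half
lo=2, hi=3, mid=2, arr[mid]=12 -> 12 < 13, search right half
lo=3, hi=3, mid=3, arr[mid]=15 -> 15 > 13, search left half
lo=3 > hi=2, target 13 not found

Binary search determines that 13 is not in the array after 4 comparisons. The search space was exhausted without finding the target.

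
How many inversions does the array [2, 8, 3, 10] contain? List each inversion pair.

Finding inversions in [2, 8, 3, 10]:

(1, 2): arr[1]=8 > arr[2]=3

Total inversions: 1

The array has 1 inversion(s): (1,2). Each pair (i,j) satisfies i < j and arr[i] > arr[j].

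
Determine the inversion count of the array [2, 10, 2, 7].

Finding inversions in [2, 10, 2, 7]:

(1, 2): arr[1]=10 > arr[2]=2
(1, 3): arr[1]=10 > arr[3]=7

Total inversions: 2

The array has 2 inversion(s): (1,2), (1,3). Each pair (i,j) satisfies i < j and arr[i] > arr[j].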